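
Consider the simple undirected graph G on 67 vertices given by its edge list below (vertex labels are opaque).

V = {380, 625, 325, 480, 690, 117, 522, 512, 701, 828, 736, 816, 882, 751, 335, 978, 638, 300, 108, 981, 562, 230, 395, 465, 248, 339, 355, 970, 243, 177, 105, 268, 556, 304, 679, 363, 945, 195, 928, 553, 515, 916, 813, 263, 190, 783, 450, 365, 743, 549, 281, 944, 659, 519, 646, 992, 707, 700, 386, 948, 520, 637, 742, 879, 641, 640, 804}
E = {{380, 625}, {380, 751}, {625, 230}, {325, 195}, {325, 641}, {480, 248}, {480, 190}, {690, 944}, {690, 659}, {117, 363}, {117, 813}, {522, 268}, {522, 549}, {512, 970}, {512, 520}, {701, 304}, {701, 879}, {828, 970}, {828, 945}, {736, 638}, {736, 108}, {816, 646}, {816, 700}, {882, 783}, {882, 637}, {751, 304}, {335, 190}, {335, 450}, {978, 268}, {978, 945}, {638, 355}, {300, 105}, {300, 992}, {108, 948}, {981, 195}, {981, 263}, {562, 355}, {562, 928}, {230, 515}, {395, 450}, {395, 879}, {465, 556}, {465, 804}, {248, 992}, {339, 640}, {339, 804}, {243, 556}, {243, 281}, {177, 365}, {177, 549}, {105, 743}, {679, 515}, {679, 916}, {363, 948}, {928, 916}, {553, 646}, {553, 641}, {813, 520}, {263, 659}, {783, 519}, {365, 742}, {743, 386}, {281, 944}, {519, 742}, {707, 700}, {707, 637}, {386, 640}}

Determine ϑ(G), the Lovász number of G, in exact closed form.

67*cos(pi/67)/(cos(pi/67) + 1)

deg(562) = 2; N(562) = {355, 928}.
N(515) = {230, 679}, |N(515)| = 2.
deg(522) = 2; N(522) = {268, 549}.
Vertex 944 has 2 neighbors: 690, 281.
67-vertex 2-regular graph: connected 2-regular on 67 ⇒ C_{67}.
A has 34 distinct eigenvalues ≈ [2.0, 1.991212, 1.964925, 1.92137, 1.860931, 1.784137, 1.691664, 1.584325, 1.463063, 1.328943, 1.183144, 1.026948, 0.861727, 0.688934, 0.510086, 0.326755, 0.140552, -0.046885, -0.233911, -0.418881, -0.600169, -0.776184, -0.945377, -1.106262, -1.257426, -1.397539, -1.52537, -1.639797, -1.739813, -1.824539, -1.893231, -1.945286, -1.980245, -1.997802].
Lovász (edge-transitive): ϑ = −67·(-2*cos(pi/67))/((2)−(-2*cos(pi/67))) = 67*cos(pi/67)/(cos(pi/67) + 1).
ϑ(G) ≈ 33.481580.
Lovász sandwich 33 ≤ 67*cos(pi/67)/(cos(pi/67) + 1) ≤ 34: both strict.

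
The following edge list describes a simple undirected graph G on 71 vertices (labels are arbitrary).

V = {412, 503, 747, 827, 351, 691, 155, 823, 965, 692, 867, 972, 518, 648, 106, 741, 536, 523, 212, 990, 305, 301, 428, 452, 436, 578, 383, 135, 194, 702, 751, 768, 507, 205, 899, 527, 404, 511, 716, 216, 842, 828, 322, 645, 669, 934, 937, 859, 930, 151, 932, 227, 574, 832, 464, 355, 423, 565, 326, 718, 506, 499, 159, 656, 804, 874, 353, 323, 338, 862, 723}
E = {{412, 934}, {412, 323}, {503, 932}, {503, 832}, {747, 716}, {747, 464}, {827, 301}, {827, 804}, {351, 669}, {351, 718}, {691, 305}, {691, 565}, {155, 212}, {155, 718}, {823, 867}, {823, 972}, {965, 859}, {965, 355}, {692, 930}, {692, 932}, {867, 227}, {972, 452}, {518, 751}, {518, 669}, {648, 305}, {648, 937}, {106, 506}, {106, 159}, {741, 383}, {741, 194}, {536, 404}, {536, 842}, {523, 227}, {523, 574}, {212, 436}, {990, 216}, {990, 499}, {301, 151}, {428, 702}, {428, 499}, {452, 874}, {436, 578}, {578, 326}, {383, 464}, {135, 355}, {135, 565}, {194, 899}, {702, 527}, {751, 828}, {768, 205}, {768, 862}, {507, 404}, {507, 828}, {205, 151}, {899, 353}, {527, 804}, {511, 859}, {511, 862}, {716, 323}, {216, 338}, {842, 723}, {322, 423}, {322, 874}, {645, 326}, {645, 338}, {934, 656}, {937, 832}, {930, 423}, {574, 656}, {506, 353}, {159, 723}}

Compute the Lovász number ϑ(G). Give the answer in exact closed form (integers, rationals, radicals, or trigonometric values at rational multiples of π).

N(194) = {741, 899}, |N(194)| = 2.
Vertex 648 has 2 neighbors: 305, 937.
deg(741) = 2; N(741) = {383, 194}.
deg(874) = 2; N(874) = {452, 322}.
Every vertex has degree 2 (N=71); this is C_{71}, the 71-cycle.
A has 36 distinct eigenvalues ≈ [2.0, 1.9922, 1.9688, 1.9299, 1.876, 1.8074, 1.7246, 1.6284, 1.5194, 1.3985, 1.2666, 1.1249, 0.9743, 0.8162, 0.6516, 0.4819, 0.3085, 0.1326, -0.0442, -0.2208, -0.3956, -0.5673, -0.7346, -0.8961, -1.0507, -1.1969, -1.3339, -1.4604, -1.5754, -1.6781, -1.7677, -1.8435, -1.9048, -1.9513, -1.9824, -1.998].
ϑ = −N·λ_min/(λ_max−λ_min) = −71·(-2*cos(pi/71))/(2−(-2*cos(pi/71))) = 71*cos(pi/71)/(cos(pi/71) + 1).
≈ 35.482618 (to 6 d.p.).
Lovász sandwich 35 ≤ 71*cos(pi/71)/(cos(pi/71) + 1) ≤ 36: both strict.

71*cos(pi/71)/(cos(pi/71) + 1)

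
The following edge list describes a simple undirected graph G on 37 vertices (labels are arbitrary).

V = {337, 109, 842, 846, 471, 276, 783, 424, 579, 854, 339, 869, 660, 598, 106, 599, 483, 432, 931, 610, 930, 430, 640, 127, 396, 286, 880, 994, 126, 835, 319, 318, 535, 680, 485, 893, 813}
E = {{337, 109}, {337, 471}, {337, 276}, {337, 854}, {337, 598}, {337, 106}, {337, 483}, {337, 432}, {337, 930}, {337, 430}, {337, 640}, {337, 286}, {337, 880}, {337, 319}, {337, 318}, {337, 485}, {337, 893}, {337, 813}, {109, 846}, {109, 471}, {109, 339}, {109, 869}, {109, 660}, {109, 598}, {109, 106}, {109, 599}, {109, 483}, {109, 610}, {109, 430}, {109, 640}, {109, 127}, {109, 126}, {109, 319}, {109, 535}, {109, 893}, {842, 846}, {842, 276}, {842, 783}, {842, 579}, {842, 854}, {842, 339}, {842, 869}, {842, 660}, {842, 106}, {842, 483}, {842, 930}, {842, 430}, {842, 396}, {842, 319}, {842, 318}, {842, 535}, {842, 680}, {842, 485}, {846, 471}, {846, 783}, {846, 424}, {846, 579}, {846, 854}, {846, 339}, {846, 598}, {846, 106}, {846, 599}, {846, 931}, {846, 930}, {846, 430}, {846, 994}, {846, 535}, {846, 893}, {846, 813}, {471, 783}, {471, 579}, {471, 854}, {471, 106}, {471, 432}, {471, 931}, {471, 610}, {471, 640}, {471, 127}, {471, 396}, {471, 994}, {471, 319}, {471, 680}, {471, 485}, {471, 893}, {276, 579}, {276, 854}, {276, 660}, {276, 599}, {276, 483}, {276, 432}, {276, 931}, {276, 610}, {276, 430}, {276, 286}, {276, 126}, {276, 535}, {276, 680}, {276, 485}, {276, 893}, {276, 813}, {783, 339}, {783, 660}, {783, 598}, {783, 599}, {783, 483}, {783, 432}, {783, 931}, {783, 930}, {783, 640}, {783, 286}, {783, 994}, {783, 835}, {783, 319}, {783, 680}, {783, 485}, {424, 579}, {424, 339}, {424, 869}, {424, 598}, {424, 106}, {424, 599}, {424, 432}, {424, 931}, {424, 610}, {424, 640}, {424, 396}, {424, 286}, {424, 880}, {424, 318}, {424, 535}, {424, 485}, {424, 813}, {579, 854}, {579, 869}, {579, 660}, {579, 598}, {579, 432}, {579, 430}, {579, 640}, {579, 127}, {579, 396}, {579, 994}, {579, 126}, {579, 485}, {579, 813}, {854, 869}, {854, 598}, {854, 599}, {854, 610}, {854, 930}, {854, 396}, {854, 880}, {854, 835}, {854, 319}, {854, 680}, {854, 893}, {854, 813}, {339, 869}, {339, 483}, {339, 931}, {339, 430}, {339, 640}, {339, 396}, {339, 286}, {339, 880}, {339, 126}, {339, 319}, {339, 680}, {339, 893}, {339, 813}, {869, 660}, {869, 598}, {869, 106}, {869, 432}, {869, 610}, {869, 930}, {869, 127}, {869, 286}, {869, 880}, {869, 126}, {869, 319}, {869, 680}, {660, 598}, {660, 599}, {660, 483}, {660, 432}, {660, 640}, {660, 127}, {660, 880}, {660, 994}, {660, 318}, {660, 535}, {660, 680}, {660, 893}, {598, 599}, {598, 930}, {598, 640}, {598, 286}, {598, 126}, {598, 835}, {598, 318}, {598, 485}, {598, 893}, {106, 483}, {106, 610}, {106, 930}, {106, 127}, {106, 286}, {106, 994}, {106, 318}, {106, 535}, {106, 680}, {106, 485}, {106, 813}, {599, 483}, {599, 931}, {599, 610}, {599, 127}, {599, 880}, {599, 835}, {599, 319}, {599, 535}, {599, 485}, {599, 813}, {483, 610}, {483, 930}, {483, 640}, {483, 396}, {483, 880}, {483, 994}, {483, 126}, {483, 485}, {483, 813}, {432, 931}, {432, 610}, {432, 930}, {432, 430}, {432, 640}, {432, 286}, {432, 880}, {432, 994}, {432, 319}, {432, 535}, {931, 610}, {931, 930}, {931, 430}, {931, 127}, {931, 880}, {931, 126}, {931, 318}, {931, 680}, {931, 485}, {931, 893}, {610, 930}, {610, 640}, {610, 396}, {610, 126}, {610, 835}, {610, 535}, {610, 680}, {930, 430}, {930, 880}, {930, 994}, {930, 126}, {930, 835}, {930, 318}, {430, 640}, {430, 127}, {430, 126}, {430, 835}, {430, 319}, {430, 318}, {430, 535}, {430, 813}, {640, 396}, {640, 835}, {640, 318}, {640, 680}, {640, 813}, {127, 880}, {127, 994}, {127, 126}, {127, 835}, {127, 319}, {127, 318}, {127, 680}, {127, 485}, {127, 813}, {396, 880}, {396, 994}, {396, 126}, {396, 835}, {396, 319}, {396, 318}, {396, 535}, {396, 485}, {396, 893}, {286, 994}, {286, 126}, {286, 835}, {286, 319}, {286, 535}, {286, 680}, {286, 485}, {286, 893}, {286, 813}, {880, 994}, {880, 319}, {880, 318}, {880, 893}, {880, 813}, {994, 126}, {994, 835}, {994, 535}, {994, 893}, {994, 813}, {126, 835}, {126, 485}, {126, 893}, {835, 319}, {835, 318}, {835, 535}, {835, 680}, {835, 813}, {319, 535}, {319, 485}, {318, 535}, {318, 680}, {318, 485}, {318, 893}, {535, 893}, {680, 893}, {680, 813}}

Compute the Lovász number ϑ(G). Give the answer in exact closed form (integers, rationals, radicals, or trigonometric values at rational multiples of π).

Vertex 109 has 18 neighbors: 337, 846, 471, 339, 869, 660, 598, 106, 599, 483, 610, 430, 640, 127, 126, 319, 535, 893.
Vertex 339 has 18 neighbors: 109, 842, 846, 783, 424, 869, 483, 931, 430, 640, 396, 286, 880, 126, 319, 680, 893, 813.
deg(286) = 18; N(286) = {337, 276, 783, 424, 339, 869, 598, 106, 432, 994, 126, 835, 319, 535, 680, 485, 893, 813}.
Vertex 931 has 18 neighbors: 846, 471, 276, 783, 424, 339, 599, 432, 610, 930, 430, 127, 880, 126, 318, 680, 485, 893.
Regular of degree 18 on 37 vertices: SR(37,18,8,9) — a Paley graph.
The 3 distinct eigenvalues: [18.0, 2.54138, -3.54138].
Lovász: ϑ = −37(-sqrt(37)/2 - 1/2)/(18+-(-sqrt(37)/2 - 1/2)) = sqrt(37).
= 6.082762530… (decimal).

sqrt(37)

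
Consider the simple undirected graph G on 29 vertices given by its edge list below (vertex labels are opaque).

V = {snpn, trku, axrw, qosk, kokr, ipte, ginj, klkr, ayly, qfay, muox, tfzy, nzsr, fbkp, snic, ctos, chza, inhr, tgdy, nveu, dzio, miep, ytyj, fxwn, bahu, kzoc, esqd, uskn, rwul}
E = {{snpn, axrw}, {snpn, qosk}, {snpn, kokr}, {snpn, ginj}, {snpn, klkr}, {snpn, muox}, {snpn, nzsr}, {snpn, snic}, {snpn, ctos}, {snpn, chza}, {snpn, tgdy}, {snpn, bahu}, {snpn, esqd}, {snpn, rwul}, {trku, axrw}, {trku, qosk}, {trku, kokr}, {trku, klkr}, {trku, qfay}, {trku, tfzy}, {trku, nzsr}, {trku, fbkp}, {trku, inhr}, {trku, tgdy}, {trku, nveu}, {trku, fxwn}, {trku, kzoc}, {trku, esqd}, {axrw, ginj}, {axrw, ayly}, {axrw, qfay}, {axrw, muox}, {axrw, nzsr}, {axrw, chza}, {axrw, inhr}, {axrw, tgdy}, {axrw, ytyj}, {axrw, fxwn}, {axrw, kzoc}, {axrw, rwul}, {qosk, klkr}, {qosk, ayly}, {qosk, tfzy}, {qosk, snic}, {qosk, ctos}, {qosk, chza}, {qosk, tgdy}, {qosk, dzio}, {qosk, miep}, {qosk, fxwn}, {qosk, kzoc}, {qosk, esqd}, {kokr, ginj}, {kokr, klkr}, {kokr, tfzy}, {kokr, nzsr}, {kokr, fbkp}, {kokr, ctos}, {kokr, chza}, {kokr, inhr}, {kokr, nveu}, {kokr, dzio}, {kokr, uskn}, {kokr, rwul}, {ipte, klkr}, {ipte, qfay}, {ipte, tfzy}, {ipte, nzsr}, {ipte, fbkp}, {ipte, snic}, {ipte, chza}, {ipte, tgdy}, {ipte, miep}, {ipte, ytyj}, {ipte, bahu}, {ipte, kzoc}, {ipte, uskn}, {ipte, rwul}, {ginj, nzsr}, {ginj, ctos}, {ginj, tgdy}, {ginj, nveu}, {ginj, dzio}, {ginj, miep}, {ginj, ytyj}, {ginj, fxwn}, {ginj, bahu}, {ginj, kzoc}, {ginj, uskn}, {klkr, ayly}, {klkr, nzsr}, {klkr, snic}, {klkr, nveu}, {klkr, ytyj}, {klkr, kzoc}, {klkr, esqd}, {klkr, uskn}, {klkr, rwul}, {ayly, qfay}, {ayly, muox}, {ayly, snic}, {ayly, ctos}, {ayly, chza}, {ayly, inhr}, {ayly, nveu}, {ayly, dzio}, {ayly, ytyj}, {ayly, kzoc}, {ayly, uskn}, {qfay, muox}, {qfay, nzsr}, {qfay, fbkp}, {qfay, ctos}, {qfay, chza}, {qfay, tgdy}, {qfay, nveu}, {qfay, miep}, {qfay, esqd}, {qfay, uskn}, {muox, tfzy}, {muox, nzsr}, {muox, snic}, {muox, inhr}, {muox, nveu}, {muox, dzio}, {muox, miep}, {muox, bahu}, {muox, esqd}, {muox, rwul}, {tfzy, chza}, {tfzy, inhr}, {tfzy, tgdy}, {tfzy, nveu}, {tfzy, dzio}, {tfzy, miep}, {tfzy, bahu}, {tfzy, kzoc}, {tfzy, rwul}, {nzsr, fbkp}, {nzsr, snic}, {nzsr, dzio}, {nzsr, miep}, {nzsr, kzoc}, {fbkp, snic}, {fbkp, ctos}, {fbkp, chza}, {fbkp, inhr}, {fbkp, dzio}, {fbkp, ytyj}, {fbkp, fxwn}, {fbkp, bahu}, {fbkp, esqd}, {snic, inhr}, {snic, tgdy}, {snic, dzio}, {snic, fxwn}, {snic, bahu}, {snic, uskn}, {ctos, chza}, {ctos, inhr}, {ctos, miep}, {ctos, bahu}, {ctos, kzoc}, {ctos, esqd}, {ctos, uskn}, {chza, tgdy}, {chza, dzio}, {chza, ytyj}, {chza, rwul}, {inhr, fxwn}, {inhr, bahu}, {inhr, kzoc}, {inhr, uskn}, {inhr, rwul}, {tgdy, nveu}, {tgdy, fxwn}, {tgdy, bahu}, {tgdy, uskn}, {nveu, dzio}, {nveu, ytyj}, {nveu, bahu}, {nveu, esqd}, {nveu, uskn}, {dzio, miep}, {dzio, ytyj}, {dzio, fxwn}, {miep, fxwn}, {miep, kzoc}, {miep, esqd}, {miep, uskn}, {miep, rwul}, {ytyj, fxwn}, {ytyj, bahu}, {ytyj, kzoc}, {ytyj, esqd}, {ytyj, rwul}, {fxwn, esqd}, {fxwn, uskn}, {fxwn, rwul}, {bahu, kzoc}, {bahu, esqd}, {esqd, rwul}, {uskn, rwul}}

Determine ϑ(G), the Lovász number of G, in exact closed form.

sqrt(29)

Vertex dzio has 14 neighbors: qosk, kokr, ginj, ayly, muox, tfzy, nzsr, fbkp, snic, chza, nveu, miep, ytyj, fxwn.
Vertex ctos has 14 neighbors: snpn, qosk, kokr, ginj, ayly, qfay, fbkp, chza, inhr, miep, bahu, kzoc, esqd, uskn.
Vertex nveu has 14 neighbors: trku, kokr, ginj, klkr, ayly, qfay, muox, tfzy, tgdy, dzio, ytyj, bahu, esqd, uskn.
N(kokr) = {snpn, trku, ginj, klkr, tfzy, nzsr, fbkp, ctos, chza, inhr, nveu, dzio, uskn, rwul}, |N(kokr)| = 14.
Regular of degree 14 on 29 vertices: Paley(29): SR with (k,λ,μ)=(14,6,7).
spec(A) ≈ [14.0, 2.19258, -3.19258] (distinct, 5 d.p.).
With N=29: ϑ(G) = 29·(-(-sqrt(29)/2 - 1/2))/(14−(-sqrt(29)/2 - 1/2)) = sqrt(29).
Numerically 5.3851648.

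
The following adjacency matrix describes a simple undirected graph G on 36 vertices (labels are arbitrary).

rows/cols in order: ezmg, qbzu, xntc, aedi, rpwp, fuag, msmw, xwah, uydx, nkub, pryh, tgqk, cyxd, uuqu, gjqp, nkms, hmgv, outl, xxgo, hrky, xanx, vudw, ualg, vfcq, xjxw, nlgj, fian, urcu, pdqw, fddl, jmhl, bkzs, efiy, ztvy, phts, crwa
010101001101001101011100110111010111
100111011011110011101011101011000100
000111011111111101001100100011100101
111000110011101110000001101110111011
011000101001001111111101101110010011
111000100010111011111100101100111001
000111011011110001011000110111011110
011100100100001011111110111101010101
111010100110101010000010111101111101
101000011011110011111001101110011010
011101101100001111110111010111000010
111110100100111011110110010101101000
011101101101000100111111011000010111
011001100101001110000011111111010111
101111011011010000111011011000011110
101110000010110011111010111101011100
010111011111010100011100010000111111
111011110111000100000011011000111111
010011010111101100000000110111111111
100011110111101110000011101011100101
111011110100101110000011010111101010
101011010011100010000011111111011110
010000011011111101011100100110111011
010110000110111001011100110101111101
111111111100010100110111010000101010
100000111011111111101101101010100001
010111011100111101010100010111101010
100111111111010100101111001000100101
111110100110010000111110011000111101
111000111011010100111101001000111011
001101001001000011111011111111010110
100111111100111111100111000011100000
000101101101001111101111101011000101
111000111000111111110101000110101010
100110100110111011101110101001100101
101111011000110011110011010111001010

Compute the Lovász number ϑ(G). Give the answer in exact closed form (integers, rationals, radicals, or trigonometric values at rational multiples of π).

8

deg(nkub) = 21; N(nkub) = {ezmg, xntc, xwah, uydx, pryh, tgqk, cyxd, uuqu, hmgv, outl, xxgo, hrky, xanx, vfcq, xjxw, fian, urcu, pdqw, bkzs, efiy, phts}.
N(xjxw) = {ezmg, qbzu, xntc, aedi, rpwp, fuag, msmw, xwah, uydx, nkub, uuqu, nkms, xxgo, hrky, vudw, ualg, vfcq, nlgj, jmhl, efiy, phts}, |N(xjxw)| = 21.
N(fuag) = {ezmg, qbzu, xntc, msmw, pryh, cyxd, uuqu, gjqp, hmgv, outl, xxgo, hrky, xanx, vudw, xjxw, fian, urcu, jmhl, bkzs, efiy, crwa}, |N(fuag)| = 21.
N(phts) = {ezmg, aedi, rpwp, msmw, nkub, pryh, cyxd, uuqu, gjqp, hmgv, outl, xxgo, xanx, vudw, ualg, xjxw, fian, fddl, jmhl, ztvy, crwa}, |N(phts)| = 21.
36-vertex 21-regular graph: this is K(9,2), the Kneser graph.
Distinct eigenvalues (to 5 d.p.): [21.0, 1.0, -6.0].
Lovász: ϑ = −36(-6)/(21+-1*(-6)) = 8.
ϑ(G) ≈ 8.0000000.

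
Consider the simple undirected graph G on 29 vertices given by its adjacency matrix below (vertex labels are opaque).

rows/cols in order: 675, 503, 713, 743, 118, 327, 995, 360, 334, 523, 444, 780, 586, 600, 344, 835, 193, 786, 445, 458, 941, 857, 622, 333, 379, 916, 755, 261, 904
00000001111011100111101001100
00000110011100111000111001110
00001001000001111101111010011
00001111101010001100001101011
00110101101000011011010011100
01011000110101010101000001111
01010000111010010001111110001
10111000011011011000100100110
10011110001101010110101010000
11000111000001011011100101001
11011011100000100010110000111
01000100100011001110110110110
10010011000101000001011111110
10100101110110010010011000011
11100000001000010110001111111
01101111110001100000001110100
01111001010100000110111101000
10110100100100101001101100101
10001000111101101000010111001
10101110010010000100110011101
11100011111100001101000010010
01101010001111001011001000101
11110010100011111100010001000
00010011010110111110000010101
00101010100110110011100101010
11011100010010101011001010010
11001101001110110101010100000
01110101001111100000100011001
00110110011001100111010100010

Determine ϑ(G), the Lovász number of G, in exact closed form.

deg(675) = 14; N(675) = {360, 334, 523, 444, 586, 600, 344, 786, 445, 458, 941, 622, 916, 755}.
deg(755) = 14; N(755) = {675, 503, 118, 327, 360, 444, 780, 586, 344, 835, 786, 458, 857, 333}.
Vertex 523 has 14 neighbors: 675, 503, 327, 995, 360, 600, 835, 193, 445, 458, 941, 333, 916, 904.
deg(743) = 14; N(743) = {118, 327, 995, 360, 334, 444, 586, 193, 786, 622, 333, 916, 261, 904}.
29-vertex 14-regular graph: strongly regular (29,14,6,7).
The 3 distinct eigenvalues: [14.0, 2.193, -3.193].
λ_max=14, λ_min=-sqrt(29)/2 - 1/2; ϑ = −29·λ_min/(λ_max−λ_min) = sqrt(29).
ϑ(G) ≈ 5.3852.

sqrt(29)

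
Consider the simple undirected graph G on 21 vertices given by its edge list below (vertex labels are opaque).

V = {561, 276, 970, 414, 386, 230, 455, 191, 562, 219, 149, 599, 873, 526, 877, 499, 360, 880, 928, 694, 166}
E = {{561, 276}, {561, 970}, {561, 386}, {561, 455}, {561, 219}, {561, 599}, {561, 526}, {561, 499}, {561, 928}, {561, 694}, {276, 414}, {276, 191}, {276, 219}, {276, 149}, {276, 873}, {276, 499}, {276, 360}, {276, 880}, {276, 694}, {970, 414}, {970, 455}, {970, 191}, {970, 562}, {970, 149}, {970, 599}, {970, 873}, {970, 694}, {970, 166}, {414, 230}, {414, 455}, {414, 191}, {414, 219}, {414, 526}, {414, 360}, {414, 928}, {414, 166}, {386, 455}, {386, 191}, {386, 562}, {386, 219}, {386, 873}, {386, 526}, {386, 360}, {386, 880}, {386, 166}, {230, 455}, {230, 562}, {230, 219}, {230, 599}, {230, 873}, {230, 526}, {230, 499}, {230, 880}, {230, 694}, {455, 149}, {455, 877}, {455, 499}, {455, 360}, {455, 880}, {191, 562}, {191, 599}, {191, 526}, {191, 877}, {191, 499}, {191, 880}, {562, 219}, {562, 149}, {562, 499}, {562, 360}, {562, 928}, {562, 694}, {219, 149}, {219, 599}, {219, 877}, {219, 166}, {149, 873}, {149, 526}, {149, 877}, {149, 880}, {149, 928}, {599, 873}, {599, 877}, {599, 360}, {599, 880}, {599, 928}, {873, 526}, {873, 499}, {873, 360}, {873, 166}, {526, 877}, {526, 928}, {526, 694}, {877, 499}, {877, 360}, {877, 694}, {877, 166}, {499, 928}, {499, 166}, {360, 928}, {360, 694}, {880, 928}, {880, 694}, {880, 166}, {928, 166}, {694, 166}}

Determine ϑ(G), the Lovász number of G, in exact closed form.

6

Vertex 230 has 10 neighbors: 414, 455, 562, 219, 599, 873, 526, 499, 880, 694.
Vertex 970 has 10 neighbors: 561, 414, 455, 191, 562, 149, 599, 873, 694, 166.
N(276) = {561, 414, 191, 219, 149, 873, 499, 360, 880, 694}, |N(276)| = 10.
N(873) = {276, 970, 386, 230, 149, 599, 526, 499, 360, 166}, |N(873)| = 10.
Regular of degree 10 on 21 vertices: Kneser-type, 2-subsets of [7].
Distinct eigenvalues (to 5 d.p.): [10.0, 1.0, -4.0].
Lovász: ϑ = −21(-4)/(10+-1*(-4)) = 6.
Numerically 6.00000.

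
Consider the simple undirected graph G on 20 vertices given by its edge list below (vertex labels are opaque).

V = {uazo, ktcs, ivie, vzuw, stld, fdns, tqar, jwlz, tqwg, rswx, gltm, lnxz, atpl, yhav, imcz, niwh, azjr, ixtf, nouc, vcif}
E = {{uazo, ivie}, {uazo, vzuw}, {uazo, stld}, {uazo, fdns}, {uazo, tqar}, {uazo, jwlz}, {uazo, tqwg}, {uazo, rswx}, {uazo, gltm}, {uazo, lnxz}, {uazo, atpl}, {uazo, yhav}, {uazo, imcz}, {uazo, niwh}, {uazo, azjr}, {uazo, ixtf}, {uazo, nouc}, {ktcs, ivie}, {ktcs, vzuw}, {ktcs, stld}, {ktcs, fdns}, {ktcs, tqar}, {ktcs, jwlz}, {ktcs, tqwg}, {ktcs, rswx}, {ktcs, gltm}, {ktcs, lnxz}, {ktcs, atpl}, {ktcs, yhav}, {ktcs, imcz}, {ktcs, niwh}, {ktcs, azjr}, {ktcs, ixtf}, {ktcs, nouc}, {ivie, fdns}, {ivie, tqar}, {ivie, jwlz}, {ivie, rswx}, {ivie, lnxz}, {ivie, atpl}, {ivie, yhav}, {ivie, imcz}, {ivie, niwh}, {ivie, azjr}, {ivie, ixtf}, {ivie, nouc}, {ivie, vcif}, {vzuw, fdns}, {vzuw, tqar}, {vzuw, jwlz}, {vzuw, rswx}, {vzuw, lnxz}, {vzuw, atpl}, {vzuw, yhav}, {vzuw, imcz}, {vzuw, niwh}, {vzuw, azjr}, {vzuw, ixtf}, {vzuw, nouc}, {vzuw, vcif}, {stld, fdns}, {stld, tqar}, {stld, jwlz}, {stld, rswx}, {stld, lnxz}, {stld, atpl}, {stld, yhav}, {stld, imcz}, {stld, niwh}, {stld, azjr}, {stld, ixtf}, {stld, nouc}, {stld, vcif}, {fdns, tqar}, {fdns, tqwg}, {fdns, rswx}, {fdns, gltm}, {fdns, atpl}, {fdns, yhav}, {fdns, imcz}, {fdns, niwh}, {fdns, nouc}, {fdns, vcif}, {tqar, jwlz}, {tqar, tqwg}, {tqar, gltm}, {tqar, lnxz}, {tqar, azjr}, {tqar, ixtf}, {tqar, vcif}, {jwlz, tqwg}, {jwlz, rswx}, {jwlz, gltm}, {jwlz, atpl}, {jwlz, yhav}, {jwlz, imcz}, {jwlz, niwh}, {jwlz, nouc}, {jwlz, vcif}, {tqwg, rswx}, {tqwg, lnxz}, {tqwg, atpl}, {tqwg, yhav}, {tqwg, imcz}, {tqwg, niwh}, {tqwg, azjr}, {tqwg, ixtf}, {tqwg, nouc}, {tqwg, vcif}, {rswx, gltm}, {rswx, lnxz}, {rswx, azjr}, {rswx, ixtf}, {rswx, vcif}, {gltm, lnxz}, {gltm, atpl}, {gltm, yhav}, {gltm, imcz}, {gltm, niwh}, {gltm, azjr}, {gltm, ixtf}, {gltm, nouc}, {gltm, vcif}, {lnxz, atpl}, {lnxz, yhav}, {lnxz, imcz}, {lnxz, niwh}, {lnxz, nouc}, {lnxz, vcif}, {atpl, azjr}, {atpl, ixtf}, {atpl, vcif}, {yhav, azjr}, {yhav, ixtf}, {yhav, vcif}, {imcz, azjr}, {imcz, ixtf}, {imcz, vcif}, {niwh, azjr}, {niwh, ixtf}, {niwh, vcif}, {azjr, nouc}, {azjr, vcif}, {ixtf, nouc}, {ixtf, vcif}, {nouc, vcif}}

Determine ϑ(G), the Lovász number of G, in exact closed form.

N(uazo) = {ivie, vzuw, stld, fdns, tqar, jwlz, tqwg, rswx, gltm, lnxz, atpl, yhav, imcz, niwh, azjr, ixtf, nouc}, |N(uazo)| = 17.
N(azjr) = {uazo, ktcs, ivie, vzuw, stld, tqar, tqwg, rswx, gltm, atpl, yhav, imcz, niwh, nouc, vcif}, |N(azjr)| = 15.
deg(ktcs) = 17; N(ktcs) = {ivie, vzuw, stld, fdns, tqar, jwlz, tqwg, rswx, gltm, lnxz, atpl, yhav, imcz, niwh, azjr, ixtf, nouc}.
Vertex ivie has 15 neighbors: uazo, ktcs, fdns, tqar, jwlz, rswx, lnxz, atpl, yhav, imcz, niwh, azjr, ixtf, nouc, vcif.
K_{7,5,5,3} (perfect); ϑ(G) = α(G) = max{7,5,5,3} = 7.
ϑ(G) ≈ 7.0000000.
Check 7 ≤ 7 ≤ 7: collapsed.

7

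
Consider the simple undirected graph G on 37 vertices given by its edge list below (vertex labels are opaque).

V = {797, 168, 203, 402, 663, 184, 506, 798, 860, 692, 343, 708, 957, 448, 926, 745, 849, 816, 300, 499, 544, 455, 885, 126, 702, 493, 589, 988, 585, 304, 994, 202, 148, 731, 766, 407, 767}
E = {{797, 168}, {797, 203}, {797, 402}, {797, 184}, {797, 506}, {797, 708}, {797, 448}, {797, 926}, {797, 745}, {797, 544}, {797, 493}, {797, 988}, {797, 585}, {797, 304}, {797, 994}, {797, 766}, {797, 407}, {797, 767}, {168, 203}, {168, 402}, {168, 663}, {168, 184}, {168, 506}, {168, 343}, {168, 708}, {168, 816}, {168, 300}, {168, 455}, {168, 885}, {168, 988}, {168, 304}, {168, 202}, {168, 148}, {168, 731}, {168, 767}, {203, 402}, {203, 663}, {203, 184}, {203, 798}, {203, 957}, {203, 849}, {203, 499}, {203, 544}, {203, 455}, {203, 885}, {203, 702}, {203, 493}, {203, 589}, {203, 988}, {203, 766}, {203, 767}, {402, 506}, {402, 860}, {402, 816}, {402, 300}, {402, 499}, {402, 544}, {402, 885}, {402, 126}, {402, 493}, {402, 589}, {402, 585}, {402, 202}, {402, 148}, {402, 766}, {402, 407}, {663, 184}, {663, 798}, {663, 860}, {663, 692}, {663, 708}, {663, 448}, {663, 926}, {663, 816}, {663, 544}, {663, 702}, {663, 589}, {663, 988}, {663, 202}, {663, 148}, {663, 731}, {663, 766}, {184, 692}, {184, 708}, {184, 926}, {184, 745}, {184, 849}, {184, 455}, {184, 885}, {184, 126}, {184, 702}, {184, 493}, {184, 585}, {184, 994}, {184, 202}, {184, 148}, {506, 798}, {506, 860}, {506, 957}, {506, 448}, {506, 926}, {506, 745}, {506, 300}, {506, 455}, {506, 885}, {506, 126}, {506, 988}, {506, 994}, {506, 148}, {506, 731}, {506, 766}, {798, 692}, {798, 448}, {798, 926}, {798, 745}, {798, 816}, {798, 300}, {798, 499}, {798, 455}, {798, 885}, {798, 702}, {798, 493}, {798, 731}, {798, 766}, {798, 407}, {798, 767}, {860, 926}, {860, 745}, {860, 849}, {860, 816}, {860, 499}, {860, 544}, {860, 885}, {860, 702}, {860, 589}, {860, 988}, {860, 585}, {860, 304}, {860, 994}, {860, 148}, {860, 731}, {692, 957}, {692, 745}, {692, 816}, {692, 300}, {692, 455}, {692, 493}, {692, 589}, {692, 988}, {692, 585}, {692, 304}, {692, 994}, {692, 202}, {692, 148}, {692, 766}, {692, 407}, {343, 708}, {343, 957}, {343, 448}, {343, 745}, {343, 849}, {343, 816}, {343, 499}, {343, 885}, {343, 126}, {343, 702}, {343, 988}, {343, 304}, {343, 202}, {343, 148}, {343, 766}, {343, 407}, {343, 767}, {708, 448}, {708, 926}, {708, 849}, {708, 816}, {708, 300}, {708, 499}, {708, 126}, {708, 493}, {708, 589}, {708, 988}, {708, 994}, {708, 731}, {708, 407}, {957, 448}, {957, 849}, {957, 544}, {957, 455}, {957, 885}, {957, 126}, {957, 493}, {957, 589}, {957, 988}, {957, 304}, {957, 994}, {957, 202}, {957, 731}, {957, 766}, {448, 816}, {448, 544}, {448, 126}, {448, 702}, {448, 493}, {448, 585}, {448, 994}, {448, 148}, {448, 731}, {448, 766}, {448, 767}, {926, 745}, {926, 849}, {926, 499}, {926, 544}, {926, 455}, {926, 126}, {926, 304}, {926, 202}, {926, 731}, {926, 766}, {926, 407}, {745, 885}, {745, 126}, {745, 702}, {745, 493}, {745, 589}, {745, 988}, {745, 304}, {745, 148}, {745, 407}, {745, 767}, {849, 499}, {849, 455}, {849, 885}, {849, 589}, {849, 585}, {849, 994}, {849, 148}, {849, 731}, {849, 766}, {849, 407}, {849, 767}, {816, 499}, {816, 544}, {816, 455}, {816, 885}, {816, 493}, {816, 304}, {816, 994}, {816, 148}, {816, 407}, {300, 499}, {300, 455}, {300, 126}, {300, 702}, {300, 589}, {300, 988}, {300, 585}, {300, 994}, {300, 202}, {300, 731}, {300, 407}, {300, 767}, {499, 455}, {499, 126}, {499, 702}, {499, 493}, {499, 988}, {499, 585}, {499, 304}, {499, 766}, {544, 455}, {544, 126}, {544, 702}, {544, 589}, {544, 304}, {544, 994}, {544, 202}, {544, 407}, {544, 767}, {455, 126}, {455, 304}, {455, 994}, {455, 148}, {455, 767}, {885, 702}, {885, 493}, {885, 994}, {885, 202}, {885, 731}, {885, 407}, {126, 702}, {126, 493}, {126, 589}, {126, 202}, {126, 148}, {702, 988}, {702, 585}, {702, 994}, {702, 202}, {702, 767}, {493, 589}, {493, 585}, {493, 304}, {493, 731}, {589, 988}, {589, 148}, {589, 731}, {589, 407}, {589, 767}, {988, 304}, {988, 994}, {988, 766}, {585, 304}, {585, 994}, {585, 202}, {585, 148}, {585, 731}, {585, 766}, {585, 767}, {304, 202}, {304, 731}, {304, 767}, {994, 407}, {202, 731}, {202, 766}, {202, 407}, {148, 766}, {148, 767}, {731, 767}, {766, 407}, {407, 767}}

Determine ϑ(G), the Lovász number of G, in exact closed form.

sqrt(37)

Vertex 860 has 18 neighbors: 402, 663, 506, 926, 745, 849, 816, 499, 544, 885, 702, 589, 988, 585, 304, 994, 148, 731.
N(849) = {203, 184, 860, 343, 708, 957, 926, 499, 455, 885, 589, 585, 994, 148, 731, 766, 407, 767}, |N(849)| = 18.
N(885) = {168, 203, 402, 184, 506, 798, 860, 343, 957, 745, 849, 816, 702, 493, 994, 202, 731, 407}, |N(885)| = 18.
Vertex 493 has 18 neighbors: 797, 203, 402, 184, 798, 692, 708, 957, 448, 745, 816, 499, 885, 126, 589, 585, 304, 731.
37-vertex 18-regular graph: strongly regular (37,18,8,9).
Distinct eigenvalues (to 5 d.p.): [18.0, 2.54138, -3.54138].
Lovász: ϑ = −37(-sqrt(37)/2 - 1/2)/(18+-(-sqrt(37)/2 - 1/2)) = sqrt(37).
Numerically 6.08276253.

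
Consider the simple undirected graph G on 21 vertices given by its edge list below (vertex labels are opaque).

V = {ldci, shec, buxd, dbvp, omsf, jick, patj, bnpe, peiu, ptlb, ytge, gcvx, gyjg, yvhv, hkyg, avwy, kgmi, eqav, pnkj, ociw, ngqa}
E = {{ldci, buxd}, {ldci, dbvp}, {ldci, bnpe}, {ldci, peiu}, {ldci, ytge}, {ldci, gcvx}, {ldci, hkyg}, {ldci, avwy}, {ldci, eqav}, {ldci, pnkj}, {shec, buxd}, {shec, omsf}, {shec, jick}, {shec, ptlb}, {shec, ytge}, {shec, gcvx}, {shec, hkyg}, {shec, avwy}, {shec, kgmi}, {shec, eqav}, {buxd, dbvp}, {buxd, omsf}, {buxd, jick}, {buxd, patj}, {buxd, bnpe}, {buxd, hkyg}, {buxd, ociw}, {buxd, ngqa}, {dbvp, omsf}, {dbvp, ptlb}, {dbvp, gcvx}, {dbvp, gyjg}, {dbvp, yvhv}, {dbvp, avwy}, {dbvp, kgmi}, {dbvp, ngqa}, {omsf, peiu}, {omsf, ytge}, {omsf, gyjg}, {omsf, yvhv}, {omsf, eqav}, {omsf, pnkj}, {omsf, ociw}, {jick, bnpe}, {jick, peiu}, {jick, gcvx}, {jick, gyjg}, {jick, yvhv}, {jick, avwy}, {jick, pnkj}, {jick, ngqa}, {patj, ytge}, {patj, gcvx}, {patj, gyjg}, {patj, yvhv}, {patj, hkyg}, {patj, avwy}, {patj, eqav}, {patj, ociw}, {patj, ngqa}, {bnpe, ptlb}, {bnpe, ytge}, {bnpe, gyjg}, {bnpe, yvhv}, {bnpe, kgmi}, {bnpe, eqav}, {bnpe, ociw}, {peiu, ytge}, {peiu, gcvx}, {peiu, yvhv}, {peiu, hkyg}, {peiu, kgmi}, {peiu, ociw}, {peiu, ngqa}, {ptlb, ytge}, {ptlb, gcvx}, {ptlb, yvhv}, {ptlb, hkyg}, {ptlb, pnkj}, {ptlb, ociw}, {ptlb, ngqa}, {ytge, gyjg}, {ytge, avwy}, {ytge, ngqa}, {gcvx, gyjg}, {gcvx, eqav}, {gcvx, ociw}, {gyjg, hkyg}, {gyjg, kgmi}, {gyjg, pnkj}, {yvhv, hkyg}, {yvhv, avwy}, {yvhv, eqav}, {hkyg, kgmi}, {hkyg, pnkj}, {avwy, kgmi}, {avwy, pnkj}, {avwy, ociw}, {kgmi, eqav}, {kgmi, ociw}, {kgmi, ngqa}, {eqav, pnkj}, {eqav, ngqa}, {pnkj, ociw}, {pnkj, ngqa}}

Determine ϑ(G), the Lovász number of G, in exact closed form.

N(pnkj) = {ldci, omsf, jick, ptlb, gyjg, hkyg, avwy, eqav, ociw, ngqa}, |N(pnkj)| = 10.
Vertex ytge has 10 neighbors: ldci, shec, omsf, patj, bnpe, peiu, ptlb, gyjg, avwy, ngqa.
N(dbvp) = {ldci, buxd, omsf, ptlb, gcvx, gyjg, yvhv, avwy, kgmi, ngqa}, |N(dbvp)| = 10.
deg(bnpe) = 10; N(bnpe) = {ldci, buxd, jick, ptlb, ytge, gyjg, yvhv, kgmi, eqav, ociw}.
deg(v) = 10 for all v (|V|=21); Kneser K(7,2) on C(7,2)=21 vertices.
Distinct eigenvalues (to 5 d.p.): [10.0, 1.0, -4.0].
Lovász (edge-transitive): ϑ = −21·(-4)/((10)−(-4)) = 6.
Numerically 6.00000.

6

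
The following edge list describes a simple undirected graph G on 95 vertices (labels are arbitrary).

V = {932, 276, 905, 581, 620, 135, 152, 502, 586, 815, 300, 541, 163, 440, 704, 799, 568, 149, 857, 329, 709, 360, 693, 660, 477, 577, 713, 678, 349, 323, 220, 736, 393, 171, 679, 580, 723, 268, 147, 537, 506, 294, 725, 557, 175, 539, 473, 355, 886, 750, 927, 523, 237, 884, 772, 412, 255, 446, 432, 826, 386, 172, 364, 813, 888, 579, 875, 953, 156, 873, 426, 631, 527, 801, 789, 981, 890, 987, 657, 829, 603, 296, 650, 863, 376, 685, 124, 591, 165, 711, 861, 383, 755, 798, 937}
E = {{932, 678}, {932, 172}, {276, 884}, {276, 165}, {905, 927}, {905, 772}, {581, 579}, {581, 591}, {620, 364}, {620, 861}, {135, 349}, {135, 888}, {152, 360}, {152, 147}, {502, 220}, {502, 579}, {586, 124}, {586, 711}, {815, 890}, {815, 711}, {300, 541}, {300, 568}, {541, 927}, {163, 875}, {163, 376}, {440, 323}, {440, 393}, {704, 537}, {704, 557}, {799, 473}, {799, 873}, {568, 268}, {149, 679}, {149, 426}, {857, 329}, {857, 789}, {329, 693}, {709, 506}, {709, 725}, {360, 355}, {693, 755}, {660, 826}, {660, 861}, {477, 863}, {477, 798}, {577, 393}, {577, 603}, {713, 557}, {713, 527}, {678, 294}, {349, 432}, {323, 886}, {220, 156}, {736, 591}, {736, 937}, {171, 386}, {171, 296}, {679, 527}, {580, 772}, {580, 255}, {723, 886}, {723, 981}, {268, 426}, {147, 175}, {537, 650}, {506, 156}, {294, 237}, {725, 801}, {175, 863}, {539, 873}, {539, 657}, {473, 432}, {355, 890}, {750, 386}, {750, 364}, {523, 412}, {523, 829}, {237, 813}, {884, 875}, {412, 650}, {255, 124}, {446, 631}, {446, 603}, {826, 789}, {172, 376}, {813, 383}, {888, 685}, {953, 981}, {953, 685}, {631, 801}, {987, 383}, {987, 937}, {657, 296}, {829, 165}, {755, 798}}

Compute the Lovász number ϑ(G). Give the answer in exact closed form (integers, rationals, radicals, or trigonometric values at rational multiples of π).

95*cos(pi/95)/(cos(pi/95) + 1)

Vertex 603 has 2 neighbors: 577, 446.
N(863) = {477, 175}, |N(863)| = 2.
deg(723) = 2; N(723) = {886, 981}.
N(755) = {693, 798}, |N(755)| = 2.
deg(v) = 2 for all v (|V|=95); the odd cycle C_{95}.
A has 48 distinct eigenvalues ≈ [2.0, 1.995627, 1.982528, 1.96076, 1.930418, 1.891634, 1.84458, 1.789459, 1.726513, 1.656018, 1.578281, 1.493643, 1.402474, 1.305172, 1.202162, 1.093896, 0.980847, 0.863509, 0.742394, 0.618034, 0.490971, 0.361761, 0.230969, 0.099168, -0.033068, -0.165159, -0.296527, -0.426599, -0.554806, -0.680586, -0.803391, -0.922682, -1.037939, -1.148657, -1.254353, -1.354563, -1.44885, -1.536802, -1.618034, -1.692191, -1.758948, -1.818013, -1.869129, -1.912072, -1.946653, -1.972723, -1.990166, -1.998907].
Lovász: ϑ = −95(-2*cos(pi/95))/(2+-(-1)*2*cos(pi/95)) = 95*cos(pi/95)/(cos(pi/95) + 1).
≈ 47.48701131 (to 8 d.p.).
Check 47 ≤ 95*cos(pi/95)/(cos(pi/95) + 1) ≤ 48: both strict.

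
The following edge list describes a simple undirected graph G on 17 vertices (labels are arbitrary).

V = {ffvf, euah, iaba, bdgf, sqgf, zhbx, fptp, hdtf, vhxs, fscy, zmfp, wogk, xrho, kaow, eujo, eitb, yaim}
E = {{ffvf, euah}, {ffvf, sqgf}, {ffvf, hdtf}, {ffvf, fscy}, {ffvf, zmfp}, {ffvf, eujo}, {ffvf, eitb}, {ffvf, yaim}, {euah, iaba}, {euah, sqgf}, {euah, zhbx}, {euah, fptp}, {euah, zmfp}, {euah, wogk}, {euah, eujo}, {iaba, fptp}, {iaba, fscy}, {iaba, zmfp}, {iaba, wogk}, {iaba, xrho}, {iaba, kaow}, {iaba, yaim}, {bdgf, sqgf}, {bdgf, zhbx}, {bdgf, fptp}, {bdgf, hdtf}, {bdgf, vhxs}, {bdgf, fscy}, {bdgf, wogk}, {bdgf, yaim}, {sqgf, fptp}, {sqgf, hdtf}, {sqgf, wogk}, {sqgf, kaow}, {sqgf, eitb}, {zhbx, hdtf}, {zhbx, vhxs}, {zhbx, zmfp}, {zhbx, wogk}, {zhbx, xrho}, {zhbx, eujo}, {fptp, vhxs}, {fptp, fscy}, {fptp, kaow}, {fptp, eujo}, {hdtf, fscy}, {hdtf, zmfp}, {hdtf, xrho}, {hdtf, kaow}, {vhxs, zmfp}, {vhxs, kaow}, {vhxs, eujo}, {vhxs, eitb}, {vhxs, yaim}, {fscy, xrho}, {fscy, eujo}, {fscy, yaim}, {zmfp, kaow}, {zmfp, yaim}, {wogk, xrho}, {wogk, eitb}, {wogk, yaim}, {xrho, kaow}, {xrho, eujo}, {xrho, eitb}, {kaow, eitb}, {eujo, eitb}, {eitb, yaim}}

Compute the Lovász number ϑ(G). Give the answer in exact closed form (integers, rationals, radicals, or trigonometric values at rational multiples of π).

deg(wogk) = 8; N(wogk) = {euah, iaba, bdgf, sqgf, zhbx, xrho, eitb, yaim}.
Vertex zhbx has 8 neighbors: euah, bdgf, hdtf, vhxs, zmfp, wogk, xrho, eujo.
Vertex bdgf has 8 neighbors: sqgf, zhbx, fptp, hdtf, vhxs, fscy, wogk, yaim.
N(yaim) = {ffvf, iaba, bdgf, vhxs, fscy, zmfp, wogk, eitb}, |N(yaim)| = 8.
Every vertex has degree 8 (N=17); strongly regular (17,8,3,4).
spec(A) ≈ [8.0, 1.56155, -2.56155] (distinct, 5 d.p.).
λ_max=8, λ_min=-sqrt(17)/2 - 1/2; ϑ = −17·λ_min/(λ_max−λ_min) = sqrt(17).
≈ 4.12311 (to 5 d.p.).

sqrt(17)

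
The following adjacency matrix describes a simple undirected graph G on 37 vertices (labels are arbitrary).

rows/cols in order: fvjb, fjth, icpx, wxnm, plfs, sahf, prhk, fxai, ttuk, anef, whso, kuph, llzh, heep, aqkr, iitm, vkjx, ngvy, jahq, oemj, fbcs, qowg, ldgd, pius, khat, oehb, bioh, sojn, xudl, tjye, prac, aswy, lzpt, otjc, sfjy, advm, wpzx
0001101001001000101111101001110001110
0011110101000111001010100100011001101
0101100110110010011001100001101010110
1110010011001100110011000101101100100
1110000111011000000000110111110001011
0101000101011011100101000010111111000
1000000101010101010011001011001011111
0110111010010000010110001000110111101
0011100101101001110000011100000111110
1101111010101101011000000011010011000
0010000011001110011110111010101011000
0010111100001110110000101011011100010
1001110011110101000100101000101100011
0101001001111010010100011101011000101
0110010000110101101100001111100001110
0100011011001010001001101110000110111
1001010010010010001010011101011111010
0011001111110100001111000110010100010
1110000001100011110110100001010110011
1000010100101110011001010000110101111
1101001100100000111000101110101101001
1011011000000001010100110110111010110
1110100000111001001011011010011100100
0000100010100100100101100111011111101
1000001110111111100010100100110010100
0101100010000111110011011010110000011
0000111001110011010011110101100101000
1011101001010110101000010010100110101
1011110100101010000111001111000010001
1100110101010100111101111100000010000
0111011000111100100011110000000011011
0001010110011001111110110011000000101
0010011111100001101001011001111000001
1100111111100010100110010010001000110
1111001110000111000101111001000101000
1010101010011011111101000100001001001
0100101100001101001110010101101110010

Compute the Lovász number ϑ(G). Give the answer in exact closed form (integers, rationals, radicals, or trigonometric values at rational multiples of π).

Vertex ldgd has 18 neighbors: fvjb, fjth, icpx, plfs, whso, kuph, llzh, iitm, jahq, fbcs, qowg, pius, khat, bioh, tjye, prac, aswy, sfjy.
deg(otjc) = 18; N(otjc) = {fvjb, fjth, plfs, sahf, prhk, fxai, ttuk, anef, whso, aqkr, vkjx, oemj, fbcs, pius, bioh, prac, sfjy, advm}.
N(tjye) = {fvjb, fjth, plfs, sahf, fxai, anef, kuph, heep, vkjx, ngvy, jahq, oemj, qowg, ldgd, pius, khat, oehb, lzpt}, |N(tjye)| = 18.
Vertex oehb has 18 neighbors: fjth, wxnm, plfs, ttuk, heep, aqkr, iitm, vkjx, ngvy, fbcs, qowg, pius, khat, bioh, xudl, tjye, advm, wpzx.
deg(v) = 18 for all v (|V|=37); strongly regular (37,18,8,9).
The 3 distinct eigenvalues: [18.0, 2.541, -3.541].
ϑ = −N·λ_min/(λ_max−λ_min) = −37·(-sqrt(37)/2 - 1/2)/(18−(-sqrt(37)/2 - 1/2)) = sqrt(37).
= 6.08276… (decimal).

sqrt(37)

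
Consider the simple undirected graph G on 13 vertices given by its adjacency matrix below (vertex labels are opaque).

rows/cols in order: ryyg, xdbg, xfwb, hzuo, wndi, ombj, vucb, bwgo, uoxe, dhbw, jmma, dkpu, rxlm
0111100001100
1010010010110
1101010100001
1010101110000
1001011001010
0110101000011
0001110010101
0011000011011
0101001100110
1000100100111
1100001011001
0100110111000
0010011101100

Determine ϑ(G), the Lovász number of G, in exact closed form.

Vertex bwgo has 6 neighbors: xfwb, hzuo, uoxe, dhbw, dkpu, rxlm.
Vertex ryyg has 6 neighbors: xdbg, xfwb, hzuo, wndi, dhbw, jmma.
Vertex dkpu has 6 neighbors: xdbg, wndi, ombj, bwgo, uoxe, dhbw.
N(vucb) = {hzuo, wndi, ombj, uoxe, jmma, rxlm}, |N(vucb)| = 6.
Every vertex has degree 6 (N=13); SR(13,6,2,3) — a Paley graph.
Distinct eigenvalues (to 4 d.p.): [6.0, 1.3028, -2.3028].
−13·(-sqrt(13)/2 - 1/2) / ((6)−(-sqrt(13)/2 - 1/2)) = sqrt(13) = ϑ(G).
≈ 3.6056 (to 4 d.p.).

sqrt(13)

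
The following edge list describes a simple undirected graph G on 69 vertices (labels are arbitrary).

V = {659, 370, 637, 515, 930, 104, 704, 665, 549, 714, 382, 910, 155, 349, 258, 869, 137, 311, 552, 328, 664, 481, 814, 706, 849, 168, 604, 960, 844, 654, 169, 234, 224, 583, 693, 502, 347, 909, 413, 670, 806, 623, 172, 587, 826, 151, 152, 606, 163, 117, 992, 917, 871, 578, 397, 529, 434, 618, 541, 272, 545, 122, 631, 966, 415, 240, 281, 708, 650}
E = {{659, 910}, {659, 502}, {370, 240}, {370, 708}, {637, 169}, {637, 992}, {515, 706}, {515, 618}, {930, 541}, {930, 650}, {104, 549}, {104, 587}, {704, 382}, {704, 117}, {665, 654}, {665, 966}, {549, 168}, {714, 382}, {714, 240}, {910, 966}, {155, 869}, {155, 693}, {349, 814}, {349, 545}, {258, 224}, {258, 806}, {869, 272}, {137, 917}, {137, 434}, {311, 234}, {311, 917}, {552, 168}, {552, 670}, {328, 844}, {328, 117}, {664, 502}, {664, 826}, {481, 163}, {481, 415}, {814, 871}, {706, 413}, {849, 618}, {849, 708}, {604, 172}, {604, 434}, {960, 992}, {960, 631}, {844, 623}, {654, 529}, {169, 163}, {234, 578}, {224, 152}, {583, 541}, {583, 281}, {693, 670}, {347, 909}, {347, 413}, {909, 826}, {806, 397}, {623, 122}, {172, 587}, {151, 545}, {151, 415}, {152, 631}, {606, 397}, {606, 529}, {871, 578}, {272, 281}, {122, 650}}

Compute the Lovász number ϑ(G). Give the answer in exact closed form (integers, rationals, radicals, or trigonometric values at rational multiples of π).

deg(917) = 2; N(917) = {137, 311}.
deg(665) = 2; N(665) = {654, 966}.
N(606) = {397, 529}, |N(606)| = 2.
Vertex 806 has 2 neighbors: 258, 397.
69-vertex 2-regular graph: this is C_{69}, the 69-cycle.
Distinct eigenvalues (to 3 d.p.): [2.0, 1.992, 1.967, 1.926, 1.869, 1.796, 1.709, 1.607, 1.492, 1.365, 1.227, 1.078, 0.92, 0.755, 0.583, 0.407, 0.227, 0.046, -0.136, -0.317, -0.496, -0.67, -0.838, -1.0, -1.153, -1.297, -1.43, -1.551, -1.66, -1.754, -1.834, -1.899, -1.948, -1.981, -1.998].
ϑ = −N·λ_min/(λ_max−λ_min) = −69·(-2*cos(pi/69))/(2−(-2*cos(pi/69))) = 69*cos(pi/69)/(cos(pi/69) + 1).
Numerically 34.482114103.
34 ≤ 69*cos(pi/69)/(cos(pi/69) + 1) ≤ 35: both strict.

69*cos(pi/69)/(cos(pi/69) + 1)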